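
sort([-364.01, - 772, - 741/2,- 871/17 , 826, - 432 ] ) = [ - 772,-432, - 741/2 ,- 364.01, - 871/17,826]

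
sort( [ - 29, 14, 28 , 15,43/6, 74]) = [ - 29,43/6, 14,15, 28,74]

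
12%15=12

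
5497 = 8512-3015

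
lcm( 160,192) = 960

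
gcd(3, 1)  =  1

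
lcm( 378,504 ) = 1512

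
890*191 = 169990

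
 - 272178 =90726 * (-3)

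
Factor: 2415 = 3^1 * 5^1*7^1*23^1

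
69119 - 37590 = 31529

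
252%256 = 252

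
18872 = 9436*2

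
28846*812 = 23422952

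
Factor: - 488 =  - 2^3 * 61^1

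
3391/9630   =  3391/9630 = 0.35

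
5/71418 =5/71418=0.00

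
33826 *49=1657474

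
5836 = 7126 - 1290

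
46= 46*1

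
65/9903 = 65/9903 = 0.01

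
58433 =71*823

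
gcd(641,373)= 1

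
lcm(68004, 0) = 0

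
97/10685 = 97/10685 = 0.01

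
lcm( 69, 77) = 5313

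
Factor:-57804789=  - 3^1*7^1*2752609^1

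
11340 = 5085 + 6255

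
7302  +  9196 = 16498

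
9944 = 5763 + 4181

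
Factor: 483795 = 3^2 * 5^1*13^1*827^1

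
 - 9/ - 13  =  9/13 = 0.69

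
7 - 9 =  - 2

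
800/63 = 12  +  44/63 = 12.70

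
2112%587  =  351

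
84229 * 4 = 336916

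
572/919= 572/919 =0.62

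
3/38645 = 3/38645 = 0.00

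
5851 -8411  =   -2560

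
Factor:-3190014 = -2^1*3^2*177223^1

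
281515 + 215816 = 497331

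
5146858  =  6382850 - 1235992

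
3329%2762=567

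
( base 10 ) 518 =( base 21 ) 13E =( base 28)ie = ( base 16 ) 206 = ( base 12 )372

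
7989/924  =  8 + 199/308= 8.65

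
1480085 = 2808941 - 1328856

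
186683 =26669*7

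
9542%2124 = 1046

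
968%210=128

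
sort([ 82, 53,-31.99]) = [ - 31.99, 53, 82] 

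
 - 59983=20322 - 80305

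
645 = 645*1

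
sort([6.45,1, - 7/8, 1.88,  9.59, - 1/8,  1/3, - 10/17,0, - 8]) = [-8, - 7/8, - 10/17,  -  1/8,  0, 1/3,1,  1.88,  6.45 , 9.59 ] 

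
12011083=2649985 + 9361098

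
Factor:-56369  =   - 56369^1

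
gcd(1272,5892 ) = 12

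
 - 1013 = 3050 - 4063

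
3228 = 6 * 538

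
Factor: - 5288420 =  - 2^2*5^1 *281^1*941^1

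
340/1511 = 340/1511= 0.23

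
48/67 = 48/67 = 0.72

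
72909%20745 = 10674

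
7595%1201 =389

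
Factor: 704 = 2^6*11^1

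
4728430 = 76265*62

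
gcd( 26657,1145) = 1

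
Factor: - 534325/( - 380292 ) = 725/516=2^( - 2 )*3^( - 1)*5^2*29^1*43^(-1)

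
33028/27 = 1223  +  7/27 = 1223.26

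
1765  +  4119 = 5884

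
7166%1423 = 51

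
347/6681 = 347/6681  =  0.05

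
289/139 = 2 + 11/139 =2.08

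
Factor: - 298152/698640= - 303/710= - 2^ ( - 1)*3^1*5^ ( - 1)*71^ (-1) *101^1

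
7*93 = 651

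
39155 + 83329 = 122484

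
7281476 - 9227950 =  - 1946474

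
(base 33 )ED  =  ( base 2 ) 111011011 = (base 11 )3A2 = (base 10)475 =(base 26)i7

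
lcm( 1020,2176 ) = 32640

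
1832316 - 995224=837092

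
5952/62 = 96 = 96.00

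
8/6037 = 8/6037 = 0.00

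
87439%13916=3943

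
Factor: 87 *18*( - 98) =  - 153468 = - 2^2 * 3^3*7^2*29^1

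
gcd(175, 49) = 7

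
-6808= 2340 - 9148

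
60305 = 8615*7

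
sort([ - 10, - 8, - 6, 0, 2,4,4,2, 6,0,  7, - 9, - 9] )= [- 10, - 9, - 9, - 8, - 6, 0,0,  2, 2, 4 , 4,6, 7]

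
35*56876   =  1990660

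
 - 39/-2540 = 39/2540 = 0.02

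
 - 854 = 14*( - 61)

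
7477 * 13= 97201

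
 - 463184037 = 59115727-522299764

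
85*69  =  5865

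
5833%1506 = 1315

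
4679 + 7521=12200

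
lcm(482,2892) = 2892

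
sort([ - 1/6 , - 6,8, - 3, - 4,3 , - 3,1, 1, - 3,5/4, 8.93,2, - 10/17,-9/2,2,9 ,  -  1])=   [ - 6, - 9/2, - 4, - 3, - 3 , - 3, - 1,-10/17, - 1/6,1, 1,5/4  ,  2,2,3,8,8.93 , 9] 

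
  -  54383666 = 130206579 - 184590245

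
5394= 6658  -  1264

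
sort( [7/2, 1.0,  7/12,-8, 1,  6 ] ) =[ - 8,7/12,1.0, 1,7/2,6 ] 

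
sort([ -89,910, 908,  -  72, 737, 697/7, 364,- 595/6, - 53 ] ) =[-595/6, - 89, - 72,  -  53, 697/7,  364, 737 , 908, 910 ] 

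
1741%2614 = 1741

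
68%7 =5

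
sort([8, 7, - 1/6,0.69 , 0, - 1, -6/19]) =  [  -  1, - 6/19,- 1/6, 0,0.69, 7,8]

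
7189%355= 89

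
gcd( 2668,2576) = 92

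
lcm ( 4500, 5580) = 139500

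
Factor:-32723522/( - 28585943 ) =2^1*13^1*1471^(-1 )*19433^(- 1 ) *1258597^1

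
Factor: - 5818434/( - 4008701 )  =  2^1*3^1*409^1*2371^1* 4008701^(-1)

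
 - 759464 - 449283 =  - 1208747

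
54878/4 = 13719 + 1/2 = 13719.50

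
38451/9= 12817/3= 4272.33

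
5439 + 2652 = 8091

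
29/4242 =29/4242=0.01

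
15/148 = 15/148 = 0.10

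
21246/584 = 10623/292=36.38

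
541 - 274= 267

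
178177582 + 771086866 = 949264448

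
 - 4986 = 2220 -7206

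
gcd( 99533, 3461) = 1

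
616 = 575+41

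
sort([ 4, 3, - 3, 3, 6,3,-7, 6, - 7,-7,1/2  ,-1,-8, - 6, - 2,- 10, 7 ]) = [-10, - 8, - 7,- 7  , - 7,  -  6, - 3, - 2, - 1, 1/2,  3, 3,3,4,6, 6, 7 ] 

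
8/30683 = 8/30683 = 0.00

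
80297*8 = 642376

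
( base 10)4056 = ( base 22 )888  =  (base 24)710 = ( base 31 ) 46q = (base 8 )7730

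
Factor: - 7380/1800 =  - 41/10= - 2^(-1) * 5^(  -  1)* 41^1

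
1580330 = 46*34355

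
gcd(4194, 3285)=9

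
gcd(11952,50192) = 16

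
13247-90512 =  -77265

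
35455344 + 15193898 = 50649242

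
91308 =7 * 13044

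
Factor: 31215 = 3^1*5^1 * 2081^1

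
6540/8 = 817 + 1/2 = 817.50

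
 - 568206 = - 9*63134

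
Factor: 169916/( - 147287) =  - 2^2 * 7^( - 1) * 53^(-1)*107^1 = -428/371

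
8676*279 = 2420604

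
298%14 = 4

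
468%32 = 20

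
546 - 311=235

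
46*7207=331522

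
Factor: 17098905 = 3^1*5^1*683^1 * 1669^1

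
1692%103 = 44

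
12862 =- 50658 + 63520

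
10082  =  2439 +7643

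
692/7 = 692/7 = 98.86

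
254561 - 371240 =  - 116679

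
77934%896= 878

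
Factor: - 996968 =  - 2^3 * 7^1*19^1*937^1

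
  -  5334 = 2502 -7836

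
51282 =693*74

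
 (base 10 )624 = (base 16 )270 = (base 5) 4444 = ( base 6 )2520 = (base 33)IU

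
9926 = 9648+278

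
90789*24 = 2178936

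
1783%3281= 1783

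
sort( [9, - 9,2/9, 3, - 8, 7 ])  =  [ - 9 , - 8,2/9, 3,7 , 9] 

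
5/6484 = 5/6484  =  0.00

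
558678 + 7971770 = 8530448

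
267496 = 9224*29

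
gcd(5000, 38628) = 4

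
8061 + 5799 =13860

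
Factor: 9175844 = 2^2*2293961^1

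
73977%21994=7995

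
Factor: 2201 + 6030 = 8231=8231^1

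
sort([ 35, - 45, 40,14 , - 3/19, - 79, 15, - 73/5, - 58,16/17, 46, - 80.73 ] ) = [- 80.73, - 79,- 58 ,  -  45, - 73/5, - 3/19 , 16/17, 14, 15, 35,40 , 46]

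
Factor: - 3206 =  - 2^1 * 7^1*229^1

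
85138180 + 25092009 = 110230189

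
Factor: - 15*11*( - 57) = 9405 = 3^2*5^1 * 11^1*19^1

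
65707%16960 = 14827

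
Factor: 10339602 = 2^1 * 3^1 *7^1 *13^1 * 29^1* 653^1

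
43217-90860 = -47643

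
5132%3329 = 1803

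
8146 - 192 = 7954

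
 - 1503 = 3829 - 5332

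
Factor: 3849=3^1*1283^1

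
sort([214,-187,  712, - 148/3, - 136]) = [ - 187,-136,-148/3 , 214,  712]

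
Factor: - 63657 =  - 3^2*11^1*643^1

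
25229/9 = 2803+2/9 =2803.22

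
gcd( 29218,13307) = 7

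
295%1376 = 295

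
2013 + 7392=9405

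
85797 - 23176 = 62621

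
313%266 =47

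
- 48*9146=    - 439008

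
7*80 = 560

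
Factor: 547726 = 2^1*137^1*1999^1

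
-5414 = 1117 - 6531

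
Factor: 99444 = 2^2*3^1*8287^1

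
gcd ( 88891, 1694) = 11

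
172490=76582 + 95908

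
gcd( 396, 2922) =6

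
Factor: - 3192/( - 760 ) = 3^1*5^( - 1 ) * 7^1 = 21/5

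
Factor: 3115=5^1*7^1 *89^1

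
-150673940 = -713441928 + 562767988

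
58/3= 19 + 1/3 = 19.33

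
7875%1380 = 975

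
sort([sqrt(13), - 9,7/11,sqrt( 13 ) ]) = [-9,7/11 , sqrt( 13 ),  sqrt(13 ) ] 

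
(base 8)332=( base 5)1333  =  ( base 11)189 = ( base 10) 218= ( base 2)11011010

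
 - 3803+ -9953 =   -  13756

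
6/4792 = 3/2396 = 0.00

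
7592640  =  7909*960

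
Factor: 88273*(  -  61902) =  - 5464275246 = - 2^1*3^2*19^1*41^1*181^1*2153^1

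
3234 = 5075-1841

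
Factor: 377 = 13^1 * 29^1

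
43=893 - 850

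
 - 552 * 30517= -16845384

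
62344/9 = 62344/9 = 6927.11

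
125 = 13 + 112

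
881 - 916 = -35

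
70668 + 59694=130362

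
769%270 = 229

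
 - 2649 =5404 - 8053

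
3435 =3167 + 268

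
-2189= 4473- 6662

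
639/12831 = 213/4277 = 0.05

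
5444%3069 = 2375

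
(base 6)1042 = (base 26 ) 98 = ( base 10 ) 242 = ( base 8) 362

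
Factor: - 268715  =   - 5^1* 223^1*241^1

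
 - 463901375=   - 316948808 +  - 146952567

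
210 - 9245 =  - 9035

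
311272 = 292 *1066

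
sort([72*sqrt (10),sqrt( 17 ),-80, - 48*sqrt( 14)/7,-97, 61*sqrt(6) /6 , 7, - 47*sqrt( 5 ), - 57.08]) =[ - 47*sqrt( 5), - 97, - 80,- 57.08, - 48*sqrt( 14 ) /7,sqrt( 17), 7 , 61*sqrt( 6 ) /6, 72*sqrt(10)]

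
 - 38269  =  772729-810998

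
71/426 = 1/6 =0.17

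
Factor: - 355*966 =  - 342930 = - 2^1*3^1*5^1*7^1*23^1*71^1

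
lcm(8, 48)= 48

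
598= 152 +446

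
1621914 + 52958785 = 54580699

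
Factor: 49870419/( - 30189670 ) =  - 2^( - 1 )  *  3^1*5^( - 1 )*7^(  -  1) * 19^ ( - 1)*769^1*21617^1*22699^( - 1)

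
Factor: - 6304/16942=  - 2^4*43^(  -  1)= - 16/43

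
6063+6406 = 12469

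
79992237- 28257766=51734471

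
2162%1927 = 235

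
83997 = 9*9333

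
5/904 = 5/904 = 0.01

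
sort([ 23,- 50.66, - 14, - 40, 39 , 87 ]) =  [ - 50.66, - 40,-14 , 23, 39,87 ] 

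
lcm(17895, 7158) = 35790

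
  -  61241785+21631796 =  - 39609989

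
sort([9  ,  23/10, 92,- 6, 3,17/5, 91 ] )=[-6, 23/10,3,  17/5, 9, 91,92 ]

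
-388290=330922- 719212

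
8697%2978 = 2741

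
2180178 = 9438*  231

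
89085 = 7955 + 81130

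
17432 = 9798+7634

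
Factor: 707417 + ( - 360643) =346774= 2^1 * 83^1*2089^1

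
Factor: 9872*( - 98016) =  - 967613952 = - 2^9*3^1*617^1*1021^1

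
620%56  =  4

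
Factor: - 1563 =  - 3^1*521^1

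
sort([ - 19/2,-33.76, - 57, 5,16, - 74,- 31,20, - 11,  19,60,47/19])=[-74, - 57, - 33.76, - 31, - 11,  -  19/2, 47/19,5,16,19, 20,60 ] 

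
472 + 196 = 668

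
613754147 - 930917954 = -317163807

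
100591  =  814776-714185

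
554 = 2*277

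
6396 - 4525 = 1871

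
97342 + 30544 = 127886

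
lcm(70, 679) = 6790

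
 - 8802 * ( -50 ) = 440100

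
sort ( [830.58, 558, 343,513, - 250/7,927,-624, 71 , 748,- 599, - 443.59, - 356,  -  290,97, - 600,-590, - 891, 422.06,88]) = [ - 891, - 624,-600,  -  599, - 590  ,  -  443.59, - 356,-290, - 250/7,  71 , 88, 97,343, 422.06, 513, 558, 748, 830.58, 927]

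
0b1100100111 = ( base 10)807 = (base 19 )249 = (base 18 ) 28f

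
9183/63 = 3061/21 =145.76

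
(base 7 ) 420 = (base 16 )D2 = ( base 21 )a0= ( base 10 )210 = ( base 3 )21210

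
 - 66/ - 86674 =33/43337 = 0.00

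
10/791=10/791 =0.01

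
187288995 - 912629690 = - 725340695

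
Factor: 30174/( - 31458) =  - 7^(  -  2 )*47^1 = - 47/49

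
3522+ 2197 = 5719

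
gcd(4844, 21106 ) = 346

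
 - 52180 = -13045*4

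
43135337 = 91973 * 469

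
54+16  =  70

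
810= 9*90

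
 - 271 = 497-768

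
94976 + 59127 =154103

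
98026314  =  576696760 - 478670446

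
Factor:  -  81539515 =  - 5^1*233^1*  69991^1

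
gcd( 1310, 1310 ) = 1310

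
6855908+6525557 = 13381465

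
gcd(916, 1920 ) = 4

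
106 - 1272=  -  1166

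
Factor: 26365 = 5^1*5273^1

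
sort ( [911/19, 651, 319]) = [ 911/19, 319, 651]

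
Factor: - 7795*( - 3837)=29909415 = 3^1 * 5^1 * 1279^1*1559^1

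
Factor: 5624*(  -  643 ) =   -  3616232 =- 2^3*19^1*37^1*643^1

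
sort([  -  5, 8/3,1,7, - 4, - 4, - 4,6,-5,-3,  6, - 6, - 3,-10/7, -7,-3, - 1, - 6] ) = [-7,- 6,-6,-5,-5, - 4,-4 ,-4,  -  3, - 3,-3, - 10/7,-1, 1, 8/3,6, 6,  7]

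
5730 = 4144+1586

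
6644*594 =3946536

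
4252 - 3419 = 833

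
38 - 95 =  - 57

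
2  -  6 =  - 4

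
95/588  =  95/588 = 0.16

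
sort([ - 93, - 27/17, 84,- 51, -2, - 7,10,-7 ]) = [ - 93,  -  51, - 7, - 7, - 2, - 27/17 , 10, 84]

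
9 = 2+7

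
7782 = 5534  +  2248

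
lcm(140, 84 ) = 420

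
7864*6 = 47184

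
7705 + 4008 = 11713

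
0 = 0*46492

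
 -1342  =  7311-8653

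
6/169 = 6/169=0.04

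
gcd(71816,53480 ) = 1528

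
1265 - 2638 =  - 1373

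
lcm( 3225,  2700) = 116100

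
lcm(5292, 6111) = 513324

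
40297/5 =8059+2/5 =8059.40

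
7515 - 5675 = 1840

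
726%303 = 120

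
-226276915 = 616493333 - 842770248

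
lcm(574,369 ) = 5166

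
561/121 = 51/11= 4.64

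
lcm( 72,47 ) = 3384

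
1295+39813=41108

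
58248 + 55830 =114078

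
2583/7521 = 861/2507 = 0.34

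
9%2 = 1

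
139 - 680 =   -  541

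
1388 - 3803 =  - 2415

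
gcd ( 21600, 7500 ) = 300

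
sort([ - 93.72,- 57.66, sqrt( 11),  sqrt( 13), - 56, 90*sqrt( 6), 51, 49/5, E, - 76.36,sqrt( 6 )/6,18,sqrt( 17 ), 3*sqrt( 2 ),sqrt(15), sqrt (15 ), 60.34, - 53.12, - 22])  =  [ - 93.72, - 76.36, - 57.66, - 56, -53.12, - 22,sqrt( 6 )/6, E, sqrt(11),sqrt( 13),sqrt( 15 ), sqrt( 15),sqrt( 17 ),3 * sqrt(2 ) , 49/5,  18,51,60.34,90 * sqrt( 6) ] 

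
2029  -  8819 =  - 6790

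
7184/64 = 112 + 1/4 = 112.25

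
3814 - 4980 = -1166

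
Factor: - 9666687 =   -  3^1*19^1*169591^1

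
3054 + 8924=11978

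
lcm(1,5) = 5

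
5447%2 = 1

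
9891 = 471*21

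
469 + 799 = 1268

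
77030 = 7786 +69244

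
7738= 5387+2351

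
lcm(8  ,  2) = 8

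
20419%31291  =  20419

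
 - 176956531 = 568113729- 745070260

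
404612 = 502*806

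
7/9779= 1/1397 = 0.00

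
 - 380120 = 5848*( - 65) 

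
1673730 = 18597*90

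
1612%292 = 152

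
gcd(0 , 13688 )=13688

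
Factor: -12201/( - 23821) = 21/41=3^1 * 7^1*41^( - 1 )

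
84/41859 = 28/13953 =0.00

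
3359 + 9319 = 12678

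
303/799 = 303/799= 0.38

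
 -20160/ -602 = 1440/43=33.49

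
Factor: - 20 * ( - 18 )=360 = 2^3 * 3^2 * 5^1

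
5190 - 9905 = -4715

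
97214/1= 97214 = 97214.00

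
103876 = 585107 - 481231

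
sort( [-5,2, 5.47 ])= [-5,2, 5.47]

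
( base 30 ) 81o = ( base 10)7254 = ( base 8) 16126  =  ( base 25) BF4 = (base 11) 54a5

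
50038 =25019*2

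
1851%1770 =81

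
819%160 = 19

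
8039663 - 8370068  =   - 330405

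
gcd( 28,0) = 28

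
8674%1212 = 190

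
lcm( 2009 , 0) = 0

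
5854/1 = 5854 = 5854.00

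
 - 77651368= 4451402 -82102770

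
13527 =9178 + 4349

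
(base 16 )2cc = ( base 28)pg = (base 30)nq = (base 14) 392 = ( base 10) 716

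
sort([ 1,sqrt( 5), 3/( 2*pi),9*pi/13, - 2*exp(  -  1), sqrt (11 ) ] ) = [ - 2*exp( - 1),3/( 2*pi ),1,9*pi/13,sqrt( 5 ),sqrt( 11 ) ]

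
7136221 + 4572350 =11708571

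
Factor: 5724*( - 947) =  - 2^2*3^3*53^1 * 947^1=- 5420628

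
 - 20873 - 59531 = - 80404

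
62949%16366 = 13851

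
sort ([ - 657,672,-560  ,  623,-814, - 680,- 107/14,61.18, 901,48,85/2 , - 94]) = [-814,-680, - 657, - 560, - 94, -107/14, 85/2,48,61.18,623,672, 901 ]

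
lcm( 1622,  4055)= 8110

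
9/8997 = 3/2999= 0.00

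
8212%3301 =1610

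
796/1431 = 796/1431=0.56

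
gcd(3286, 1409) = 1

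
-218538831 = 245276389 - 463815220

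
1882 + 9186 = 11068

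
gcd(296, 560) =8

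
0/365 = 0 = 0.00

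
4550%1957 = 636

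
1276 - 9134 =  - 7858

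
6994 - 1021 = 5973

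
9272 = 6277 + 2995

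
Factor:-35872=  - 2^5 * 19^1 *59^1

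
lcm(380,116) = 11020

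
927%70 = 17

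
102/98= 51/49 = 1.04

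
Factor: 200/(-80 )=-5/2=- 2^( - 1 )*5^1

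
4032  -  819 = 3213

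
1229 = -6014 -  - 7243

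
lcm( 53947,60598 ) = 4423654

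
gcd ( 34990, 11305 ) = 5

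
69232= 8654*8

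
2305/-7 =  - 330+5/7 = -329.29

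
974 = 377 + 597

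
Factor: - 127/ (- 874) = 2^ (  -  1) * 19^ (-1)*23^( -1) * 127^1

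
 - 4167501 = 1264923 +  - 5432424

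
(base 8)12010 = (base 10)5128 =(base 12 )2b74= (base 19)E3H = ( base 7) 20644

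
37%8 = 5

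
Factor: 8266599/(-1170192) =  - 2755533/390064 = - 2^( - 4 ) * 3^1*  11^2*7591^1*24379^ (-1) 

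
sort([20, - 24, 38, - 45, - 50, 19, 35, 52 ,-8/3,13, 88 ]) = [ - 50, - 45  , - 24,-8/3,13, 19, 20, 35,38,52,88]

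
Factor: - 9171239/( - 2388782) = 2^( - 1)*7^1 * 11^( - 1 )*9871^( - 1) * 119107^1 = 833749/217162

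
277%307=277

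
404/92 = 4 + 9/23 = 4.39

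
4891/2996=1+1895/2996 =1.63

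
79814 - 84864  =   - 5050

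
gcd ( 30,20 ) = 10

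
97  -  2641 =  - 2544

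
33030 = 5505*6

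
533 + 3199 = 3732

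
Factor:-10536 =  - 2^3*3^1 *439^1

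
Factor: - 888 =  - 2^3*3^1* 37^1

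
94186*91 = 8570926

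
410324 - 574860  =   - 164536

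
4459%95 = 89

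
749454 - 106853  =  642601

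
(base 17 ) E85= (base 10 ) 4187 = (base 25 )6hc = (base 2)1000001011011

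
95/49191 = 5/2589 = 0.00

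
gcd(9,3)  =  3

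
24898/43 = 579 + 1/43 = 579.02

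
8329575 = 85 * 97995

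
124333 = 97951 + 26382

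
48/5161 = 48/5161 = 0.01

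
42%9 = 6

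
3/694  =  3/694 = 0.00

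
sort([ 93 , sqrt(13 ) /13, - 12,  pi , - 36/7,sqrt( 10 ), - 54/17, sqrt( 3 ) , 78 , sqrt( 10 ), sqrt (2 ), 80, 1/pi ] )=[ - 12, - 36/7, - 54/17, sqrt( 13)/13, 1/pi, sqrt( 2),sqrt(  3), pi, sqrt( 10 ), sqrt( 10 ), 78,80, 93 ] 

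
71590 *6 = 429540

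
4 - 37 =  - 33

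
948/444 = 79/37 = 2.14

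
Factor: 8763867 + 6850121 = 15613988=2^2 * 13^1*43^1*6983^1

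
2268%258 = 204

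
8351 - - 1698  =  10049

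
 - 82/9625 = - 1 + 9543/9625 = - 0.01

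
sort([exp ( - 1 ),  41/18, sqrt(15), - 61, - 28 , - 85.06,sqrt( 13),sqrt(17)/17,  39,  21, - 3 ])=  [ - 85.06,-61, - 28,-3, sqrt( 17)/17,exp( - 1),41/18, sqrt(13),sqrt( 15), 21, 39]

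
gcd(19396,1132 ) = 4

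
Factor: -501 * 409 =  - 3^1*167^1*409^1  =  - 204909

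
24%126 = 24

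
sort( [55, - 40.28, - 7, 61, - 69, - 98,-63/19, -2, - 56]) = [ - 98, - 69, - 56, - 40.28, - 7,  -  63/19,-2,55,  61]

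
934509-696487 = 238022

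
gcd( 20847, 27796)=6949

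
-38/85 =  - 38/85 = - 0.45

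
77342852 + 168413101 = 245755953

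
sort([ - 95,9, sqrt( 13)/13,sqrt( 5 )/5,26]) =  [ - 95,sqrt(13 )/13,sqrt(5) /5,9,26]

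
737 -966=  -  229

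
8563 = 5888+2675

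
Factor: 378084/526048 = 94521/131512  =  2^(-3)*3^1 * 7^2*17^(-1 )*643^1 * 967^( - 1)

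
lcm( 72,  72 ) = 72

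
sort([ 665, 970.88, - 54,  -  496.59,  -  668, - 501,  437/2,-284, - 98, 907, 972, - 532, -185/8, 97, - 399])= [ -668,-532,-501,-496.59, - 399, - 284,-98, - 54, - 185/8,  97, 437/2,665,907  ,  970.88, 972]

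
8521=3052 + 5469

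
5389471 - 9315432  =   - 3925961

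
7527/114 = 2509/38 = 66.03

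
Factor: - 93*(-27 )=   2511 = 3^4*31^1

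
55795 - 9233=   46562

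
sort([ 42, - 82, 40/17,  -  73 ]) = [-82, - 73, 40/17, 42] 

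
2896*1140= 3301440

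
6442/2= 3221= 3221.00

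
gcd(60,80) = 20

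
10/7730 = 1/773 = 0.00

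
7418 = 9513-2095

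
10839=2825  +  8014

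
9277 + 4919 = 14196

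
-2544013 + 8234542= 5690529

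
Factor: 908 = 2^2*227^1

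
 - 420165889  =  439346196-859512085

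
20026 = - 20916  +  40942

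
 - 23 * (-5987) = 137701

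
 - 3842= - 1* 3842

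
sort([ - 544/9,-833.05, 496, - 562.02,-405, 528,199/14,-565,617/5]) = [-833.05,-565, - 562.02,-405, - 544/9,199/14,617/5, 496, 528]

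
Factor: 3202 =2^1*1601^1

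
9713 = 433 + 9280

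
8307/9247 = 8307/9247=0.90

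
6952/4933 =6952/4933 = 1.41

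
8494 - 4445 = 4049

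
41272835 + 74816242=116089077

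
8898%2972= 2954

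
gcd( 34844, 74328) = 4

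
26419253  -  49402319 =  - 22983066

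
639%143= 67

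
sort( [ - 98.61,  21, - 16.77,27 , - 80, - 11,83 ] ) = [ - 98.61, - 80  , - 16.77,-11, 21,  27,83]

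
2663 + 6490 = 9153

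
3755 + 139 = 3894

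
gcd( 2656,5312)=2656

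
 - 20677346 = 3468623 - 24145969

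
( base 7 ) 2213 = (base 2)1100011010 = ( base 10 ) 794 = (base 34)nc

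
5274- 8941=  -  3667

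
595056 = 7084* 84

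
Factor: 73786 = 2^1*79^1 * 467^1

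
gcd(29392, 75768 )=88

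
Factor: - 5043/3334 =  - 2^ ( -1 )*3^1*41^2 *1667^( - 1) 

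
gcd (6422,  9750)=26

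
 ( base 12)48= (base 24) 28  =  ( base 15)3B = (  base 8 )70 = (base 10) 56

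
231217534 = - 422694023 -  - 653911557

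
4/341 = 4/341 = 0.01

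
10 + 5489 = 5499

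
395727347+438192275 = 833919622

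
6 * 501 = 3006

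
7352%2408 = 128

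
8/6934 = 4/3467=0.00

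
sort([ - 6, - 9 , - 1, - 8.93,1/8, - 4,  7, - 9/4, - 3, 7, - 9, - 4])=[ - 9,-9, - 8.93 ,-6 ,- 4,-4,-3,-9/4 ,-1,1/8,7 , 7]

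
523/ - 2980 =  - 1+2457/2980 = - 0.18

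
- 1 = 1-2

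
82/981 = 82/981 = 0.08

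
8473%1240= 1033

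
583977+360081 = 944058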